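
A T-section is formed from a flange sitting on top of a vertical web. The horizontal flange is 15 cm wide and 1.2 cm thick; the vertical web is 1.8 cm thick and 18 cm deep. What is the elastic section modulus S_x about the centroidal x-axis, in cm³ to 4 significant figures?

Treat the section as a set of non-overlapping primitives; coordinates are from the bounding-box lower-left.
Flange: 15 × 1.2, A = 18 cm², y = 18.6 cm, Ī = 2.16 cm⁴.
Web: 1.8 × 18, A = 32.4 cm², y = 9 cm, Ī = 874.8 cm⁴.
Centroid: ȳ = ΣA·y / ΣA = 12.4286 cm.
Transfer each piece to the centroidal x-axis using Ī + A·d² with d = y − 12.4286:
  flange: d = 6.17143 cm → contributes +687.718 cm⁴
  web: d = -3.42857 cm → contributes +1255.67 cm⁴
Total I = 1943.38 cm⁴.
Extreme fibre distance c = 12.4286 cm; S = I/c = 156.364 cm³.

S_x ≈ 156.4 cm³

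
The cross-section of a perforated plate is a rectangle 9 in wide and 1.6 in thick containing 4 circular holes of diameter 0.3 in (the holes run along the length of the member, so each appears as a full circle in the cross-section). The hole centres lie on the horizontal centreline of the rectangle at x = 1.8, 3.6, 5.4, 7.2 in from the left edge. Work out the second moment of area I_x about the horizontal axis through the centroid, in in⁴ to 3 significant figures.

Break the section into simple shapes (no overlaps), measuring from the bottom-left corner of the bounding box.
Plate: 9 × 1.6, A = 14.4 in², y = 0.8 in, Ī = 3.072 in⁴.
Hole 1 (subtracted): ⌀0.3, A = 0.070686 in², y = 0.8 in, Ī = 0.00039761 in⁴.
Hole 2 (subtracted): ⌀0.3, A = 0.070686 in², y = 0.8 in, Ī = 0.00039761 in⁴.
Hole 3 (subtracted): ⌀0.3, A = 0.070686 in², y = 0.8 in, Ī = 0.00039761 in⁴.
Hole 4 (subtracted): ⌀0.3, A = 0.070686 in², y = 0.8 in, Ī = 0.00039761 in⁴.
By symmetry the centroid is at mid-height, ȳ = 0.8 in.
All pieces are centred on the horizontal axis through the centroid, so I = ΣĪ (holes subtracted) = 3.0704 in⁴.

I_x ≈ 3.07 in⁴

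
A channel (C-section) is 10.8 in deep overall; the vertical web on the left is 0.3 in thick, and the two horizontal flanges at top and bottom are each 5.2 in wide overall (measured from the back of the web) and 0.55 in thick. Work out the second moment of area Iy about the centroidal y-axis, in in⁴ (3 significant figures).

Treat the section as a set of non-overlapping primitives; coordinates are from the bounding-box lower-left.
Web: 0.3 × 10.8, A = 3.24 in², x = 0.15 in, Ī = 0.0243 in⁴.
Top flange (beyond web): 4.9 × 0.55, A = 2.695 in², x = 2.75 in, Ī = 5.3922 in⁴.
Bottom flange (beyond web): 4.9 × 0.55, A = 2.695 in², x = 2.75 in, Ī = 5.3922 in⁴.
Centroid: x̄ = ΣA·x / ΣA = 1.7739 in.
Transfer each piece to the centroidal y-axis using Ī + A·d² with d = x − 1.7739:
  web: d = -1.6239 in → contributes +8.568 in⁴
  top flange (beyond web): d = 0.97613 in → contributes +7.9601 in⁴
  bottom flange (beyond web): d = 0.97613 in → contributes +7.9601 in⁴
Total I = 24.488 in⁴.

Iy ≈ 24.5 in⁴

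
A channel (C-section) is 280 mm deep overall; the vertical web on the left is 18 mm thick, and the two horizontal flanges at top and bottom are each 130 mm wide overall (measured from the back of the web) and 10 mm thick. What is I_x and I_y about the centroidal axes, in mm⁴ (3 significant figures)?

Decompose the section into non-overlapping parts with the origin at the bottom-left of its bounding rectangle.
Web: 18 × 280, A = 5 040 mm², y = 140 mm, Ī = 32 928 000 mm⁴.
Top flange (beyond web): 112 × 10, A = 1 120 mm², y = 275 mm, Ī = 9333.3 mm⁴.
Bottom flange (beyond web): 112 × 10, A = 1 120 mm², y = 5 mm, Ī = 9333.3 mm⁴.
By symmetry the centroid is at mid-height, ȳ = 140 mm.
Transfer each piece to the centroidal x-axis using Ī + A·d² with d = y − 140:
  web: d = 0 mm → contributes +32 928 000 mm⁴
  top flange (beyond web): d = 135 mm → contributes +20 421 333 mm⁴
  bottom flange (beyond web): d = -135 mm → contributes +20 421 333 mm⁴
Total I = 73 770 667 mm⁴.
For the y-axis: x̄ = 29 mm.
Repeating about the centroidal y-axis gives I_y = 9 029 627 mm⁴.

I_x ≈ 7.38 × 10⁷ mm⁴, I_y ≈ 9.03 × 10⁶ mm⁴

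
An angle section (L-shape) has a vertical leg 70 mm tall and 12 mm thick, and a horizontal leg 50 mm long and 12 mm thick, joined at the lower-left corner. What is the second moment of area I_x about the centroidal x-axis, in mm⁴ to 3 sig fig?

I_x ≈ 5.97 × 10⁵ mm⁴

Break the section into simple shapes (no overlaps), measuring from the bottom-left corner of the bounding box.
Vertical leg: 12 × 70, A = 840 mm², y = 35 mm, Ī = 343 000 mm⁴.
Horizontal leg (remainder): 38 × 12, A = 456 mm², y = 6 mm, Ī = 5 472 mm⁴.
Centroid: ȳ = ΣA·y / ΣA = 24.796 mm.
Transfer each piece to the centroidal x-axis using Ī + A·d² with d = y − 24.796:
  vertical leg: d = 10.204 mm → contributes +430 457 mm⁴
  horizontal leg (remainder): d = -18.796 mm → contributes +166 577 mm⁴
Total I = 597 034 mm⁴.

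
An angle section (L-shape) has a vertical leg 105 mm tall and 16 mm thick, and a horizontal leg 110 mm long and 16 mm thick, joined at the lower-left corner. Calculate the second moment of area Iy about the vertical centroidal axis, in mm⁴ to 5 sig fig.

Split into non-overlapping primitives; take the origin at the lower-left of the bounding box.
Vertical leg: 16 × 105, A = 1 680 mm², x = 8 mm, Ī = 35 840 mm⁴.
Horizontal leg (remainder): 94 × 16, A = 1 504 mm², x = 63 mm, Ī = 1 107 445 mm⁴.
Centroid: x̄ = ΣA·x / ΣA = 33.9799 mm.
Transfer each piece to the vertical centroidal axis using Ī + A·d² with d = x − 33.9799:
  vertical leg: d = -25.9799 mm → contributes +1 169 765 mm⁴
  horizontal leg (remainder): d = 29.0201 mm → contributes +2 374 063 mm⁴
Total I = 3 543 828 mm⁴.

Iy ≈ 3.5438 × 10⁶ mm⁴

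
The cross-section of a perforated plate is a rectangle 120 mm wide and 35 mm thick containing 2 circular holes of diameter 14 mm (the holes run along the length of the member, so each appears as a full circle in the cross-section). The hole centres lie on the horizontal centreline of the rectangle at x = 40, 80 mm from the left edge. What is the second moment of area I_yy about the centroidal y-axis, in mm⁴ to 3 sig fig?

I_yy ≈ 4.91 × 10⁶ mm⁴

Treat the section as a set of non-overlapping primitives; coordinates are from the bounding-box lower-left.
Plate: 120 × 35, A = 4 200 mm², x = 60 mm, Ī = 5 040 000 mm⁴.
Hole 1 (subtracted): ⌀14, A = 153.94 mm², x = 40 mm, Ī = 1885.7 mm⁴.
Hole 2 (subtracted): ⌀14, A = 153.94 mm², x = 80 mm, Ī = 1885.7 mm⁴.
By symmetry the centroid is at mid-width, x̄ = 60 mm.
Transfer each piece to the centroidal y-axis using Ī + A·d² with d = x − 60:
  plate: d = 0 mm → contributes +5 040 000 mm⁴
  hole 1: d = -20 mm → contributes −63 461 mm⁴
  hole 2: d = 20 mm → contributes −63 461 mm⁴
Total I = 4 913 078 mm⁴.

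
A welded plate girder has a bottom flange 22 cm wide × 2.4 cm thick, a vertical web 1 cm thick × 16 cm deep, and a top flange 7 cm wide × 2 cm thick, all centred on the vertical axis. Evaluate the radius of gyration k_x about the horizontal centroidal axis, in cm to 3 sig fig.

k_x ≈ 7.30 cm

Treat the section as a set of non-overlapping primitives; coordinates are from the bounding-box lower-left.
Bottom plate: 22 × 2.4, A = 52.8 cm², y = 1.2 cm, Ī = 25.344 cm⁴.
Web plate: 1 × 16, A = 16 cm², y = 10.4 cm, Ī = 341.33 cm⁴.
Top plate: 7 × 2, A = 14 cm², y = 19.4 cm, Ī = 4.6667 cm⁴.
Centroid: ȳ = ΣA·y / ΣA = 6.0551 cm.
Transfer each piece to the horizontal centroidal axis using Ī + A·d² with d = y − 6.0551:
  bottom plate: d = -4.8551 cm → contributes +1269.9 cm⁴
  web plate: d = 4.3449 cm → contributes +643.39 cm⁴
  top plate: d = 13.345 cm → contributes +2497.9 cm⁴
Total I = 4411.2 cm⁴.
Radius of gyration: k = √(I/A) = √(4411.2 / 82.8) = 7.299 cm.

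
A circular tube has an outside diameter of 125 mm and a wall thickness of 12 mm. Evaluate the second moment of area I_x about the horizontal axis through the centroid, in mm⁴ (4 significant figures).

Treat the section as a set of non-overlapping primitives; coordinates are from the bounding-box lower-left.
Outer circle: ⌀125, A = 12271.8 mm², y = 62.5 mm, Ī = 11 984 225 mm⁴.
Bore (subtracted): ⌀101, A = 8011.85 mm², y = 62.5 mm, Ī = 5 108 053 mm⁴.
By symmetry the centroid is at mid-height, ȳ = 62.5 mm.
All pieces are centred on the horizontal axis through the centroid, so I = ΣĪ (holes subtracted) = 6 876 172 mm⁴.

I_x ≈ 6.876 × 10⁶ mm⁴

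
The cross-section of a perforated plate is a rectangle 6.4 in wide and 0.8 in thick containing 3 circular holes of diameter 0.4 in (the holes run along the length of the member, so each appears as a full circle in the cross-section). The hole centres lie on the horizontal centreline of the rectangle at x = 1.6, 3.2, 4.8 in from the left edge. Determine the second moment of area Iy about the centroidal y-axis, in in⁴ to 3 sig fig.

Break the section into simple shapes (no overlaps), measuring from the bottom-left corner of the bounding box.
Plate: 6.4 × 0.8, A = 5.12 in², x = 3.2 in, Ī = 17.476 in⁴.
Hole 1 (subtracted): ⌀0.4, A = 0.12566 in², x = 1.6 in, Ī = 0.0012566 in⁴.
Hole 2 (subtracted): ⌀0.4, A = 0.12566 in², x = 3.2 in, Ī = 0.0012566 in⁴.
Hole 3 (subtracted): ⌀0.4, A = 0.12566 in², x = 4.8 in, Ī = 0.0012566 in⁴.
By symmetry the centroid is at mid-width, x̄ = 3.2 in.
Transfer each piece to the centroidal y-axis using Ī + A·d² with d = x − 3.2:
  plate: d = 0 in → contributes +17.476 in⁴
  hole 1: d = -1.6 in → contributes −0.32296 in⁴
  hole 2: d = 0 in → contributes −0.0012566 in⁴
  hole 3: d = 1.6 in → contributes −0.32296 in⁴
Total I = 16.829 in⁴.

Iy ≈ 16.8 in⁴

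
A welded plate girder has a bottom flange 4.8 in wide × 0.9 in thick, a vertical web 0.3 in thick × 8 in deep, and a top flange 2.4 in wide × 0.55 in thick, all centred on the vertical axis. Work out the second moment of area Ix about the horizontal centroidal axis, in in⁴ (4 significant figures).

Ix ≈ 99.85 in⁴

Split into non-overlapping primitives; take the origin at the lower-left of the bounding box.
Bottom plate: 4.8 × 0.9, A = 4.32 in², y = 0.45 in, Ī = 0.2916 in⁴.
Web plate: 0.3 × 8, A = 2.4 in², y = 4.9 in, Ī = 12.8 in⁴.
Top plate: 2.4 × 0.55, A = 1.32 in², y = 9.175 in, Ī = 0.033275 in⁴.
Centroid: ȳ = ΣA·y / ΣA = 3.21082 in.
Transfer each piece to the horizontal centroidal axis using Ī + A·d² with d = y − 3.21082:
  bottom plate: d = -2.76082 in → contributes +33.2192 in⁴
  web plate: d = 1.68918 in → contributes +19.648 in⁴
  top plate: d = 5.96418 in → contributes +46.9876 in⁴
Total I = 99.8548 in⁴.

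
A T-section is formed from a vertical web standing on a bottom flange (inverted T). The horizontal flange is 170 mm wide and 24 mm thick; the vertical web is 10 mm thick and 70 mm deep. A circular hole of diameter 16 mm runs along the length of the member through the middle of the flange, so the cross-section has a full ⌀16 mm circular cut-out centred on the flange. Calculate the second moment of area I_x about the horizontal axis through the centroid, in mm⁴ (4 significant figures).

Decompose the section into non-overlapping parts with the origin at the bottom-left of its bounding rectangle.
Flange: 170 × 24, A = 4 080 mm², y = 12 mm, Ī = 195 840 mm⁴.
Web: 10 × 70, A = 700 mm², y = 59 mm, Ī = 285 833 mm⁴.
Hole (subtracted): ⌀16, A = 201.062 mm², y = 12 mm, Ī = 3216.99 mm⁴.
Centroid: ȳ = ΣA·y / ΣA = 19.1851 mm.
Transfer each piece to the horizontal axis through the centroid using Ī + A·d² with d = y − 19.1851:
  flange: d = -7.18507 mm → contributes +406 471 mm⁴
  web: d = 39.8149 mm → contributes +1 395 493 mm⁴
  hole: d = -7.18507 mm → contributes −13596.9 mm⁴
Total I = 1 788 367 mm⁴.

I_x ≈ 1.788 × 10⁶ mm⁴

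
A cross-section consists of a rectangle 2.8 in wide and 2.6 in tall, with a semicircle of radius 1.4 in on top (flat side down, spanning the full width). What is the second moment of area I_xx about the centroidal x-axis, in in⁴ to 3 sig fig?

Treat the section as a set of non-overlapping primitives; coordinates are from the bounding-box lower-left.
Rectangular body: 2.8 × 2.6, A = 7.28 in², y = 1.3 in, Ī = 4.1011 in⁴.
Semicircular cap: semicircle r = 1.4, A = 3.0788 in², y = 3.1942 in, Ī = 0.42164 in⁴.
Centroid: ȳ = ΣA·y / ΣA = 1.863 in.
Transfer each piece to the centroidal x-axis using Ī + A·d² with d = y − 1.863:
  rectangular body: d = -0.56297 in → contributes +6.4084 in⁴
  semicircular cap: d = 1.3312 in → contributes +5.8775 in⁴
Total I = 12.286 in⁴.

I_xx ≈ 12.3 in⁴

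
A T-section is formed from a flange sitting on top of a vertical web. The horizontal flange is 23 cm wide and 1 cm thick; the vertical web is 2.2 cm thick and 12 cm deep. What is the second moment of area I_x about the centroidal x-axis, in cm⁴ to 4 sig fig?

Split into non-overlapping primitives; take the origin at the lower-left of the bounding box.
Flange: 23 × 1, A = 23 cm², y = 12.5 cm, Ī = 1.91667 cm⁴.
Web: 2.2 × 12, A = 26.4 cm², y = 6 cm, Ī = 316.8 cm⁴.
Centroid: ȳ = ΣA·y / ΣA = 9.02632 cm.
Transfer each piece to the centroidal x-axis using Ī + A·d² with d = y − 9.02632:
  flange: d = 3.47368 cm → contributes +279.446 cm⁴
  web: d = -3.02632 cm → contributes +558.587 cm⁴
Total I = 838.032 cm⁴.

I_x ≈ 838.0 cm⁴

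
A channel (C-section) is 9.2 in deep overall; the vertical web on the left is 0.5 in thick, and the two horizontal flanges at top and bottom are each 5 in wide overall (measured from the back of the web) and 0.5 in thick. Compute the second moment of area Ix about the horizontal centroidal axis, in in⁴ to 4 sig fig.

Ix ≈ 117.7 in⁴

Treat the section as a set of non-overlapping primitives; coordinates are from the bounding-box lower-left.
Web: 0.5 × 9.2, A = 4.6 in², y = 4.6 in, Ī = 32.4453 in⁴.
Top flange (beyond web): 4.5 × 0.5, A = 2.25 in², y = 8.95 in, Ī = 0.046875 in⁴.
Bottom flange (beyond web): 4.5 × 0.5, A = 2.25 in², y = 0.25 in, Ī = 0.046875 in⁴.
By symmetry the centroid is at mid-height, ȳ = 4.6 in.
Transfer each piece to the horizontal centroidal axis using Ī + A·d² with d = y − 4.6:
  web: d = 0 in → contributes +32.4453 in⁴
  top flange (beyond web): d = 4.35 in → contributes +42.6225 in⁴
  bottom flange (beyond web): d = -4.35 in → contributes +42.6225 in⁴
Total I = 117.69 in⁴.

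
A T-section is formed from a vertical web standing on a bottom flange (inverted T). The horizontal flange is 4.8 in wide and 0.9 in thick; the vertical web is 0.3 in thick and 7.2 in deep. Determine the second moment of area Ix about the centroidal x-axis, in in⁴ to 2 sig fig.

Treat the section as a set of non-overlapping primitives; coordinates are from the bounding-box lower-left.
Flange: 4.8 × 0.9, A = 4.32 in², y = 0.45 in, Ī = 0.2916 in⁴.
Web: 0.3 × 7.2, A = 2.16 in², y = 4.5 in, Ī = 9.331 in⁴.
Centroid: ȳ = ΣA·y / ΣA = 1.8 in.
Transfer each piece to the centroidal x-axis using Ī + A·d² with d = y − 1.8:
  flange: d = -1.35 in → contributes +8.165 in⁴
  web: d = 2.7 in → contributes +25.08 in⁴
Total I = 33.24 in⁴.

Ix ≈ 33 in⁴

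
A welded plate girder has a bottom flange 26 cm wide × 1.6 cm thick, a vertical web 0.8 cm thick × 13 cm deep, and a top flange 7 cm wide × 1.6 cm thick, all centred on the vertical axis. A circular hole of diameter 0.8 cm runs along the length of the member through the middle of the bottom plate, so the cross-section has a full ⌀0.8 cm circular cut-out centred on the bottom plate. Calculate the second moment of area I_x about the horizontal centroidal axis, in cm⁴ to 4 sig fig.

Split into non-overlapping primitives; take the origin at the lower-left of the bounding box.
Bottom plate: 26 × 1.6, A = 41.6 cm², y = 0.8 cm, Ī = 8.87467 cm⁴.
Web plate: 0.8 × 13, A = 10.4 cm², y = 8.1 cm, Ī = 146.467 cm⁴.
Top plate: 7 × 1.6, A = 11.2 cm², y = 15.4 cm, Ī = 2.38933 cm⁴.
Hole (subtracted): ⌀0.8, A = 0.502655 cm², y = 0.8 cm, Ī = 0.0201062 cm⁴.
Centroid: ȳ = ΣA·y / ΣA = 4.61898 cm.
Transfer each piece to the horizontal centroidal axis using Ī + A·d² with d = y − 4.61898:
  bottom plate: d = -3.81898 cm → contributes +615.595 cm⁴
  web plate: d = 3.48102 cm → contributes +272.489 cm⁴
  top plate: d = 10.781 cm → contributes +1304.17 cm⁴
  hole: d = -3.81898 cm → contributes −7.35114 cm⁴
Total I = 2184.9 cm⁴.

I_x ≈ 2185 cm⁴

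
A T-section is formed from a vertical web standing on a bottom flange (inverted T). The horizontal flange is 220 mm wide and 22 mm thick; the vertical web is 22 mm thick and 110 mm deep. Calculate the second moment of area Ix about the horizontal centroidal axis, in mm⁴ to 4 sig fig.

Ix ≈ 9.663 × 10⁶ mm⁴

Decompose the section into non-overlapping parts with the origin at the bottom-left of its bounding rectangle.
Flange: 220 × 22, A = 4 840 mm², y = 11 mm, Ī = 195 213 mm⁴.
Web: 22 × 110, A = 2 420 mm², y = 77 mm, Ī = 2 440 167 mm⁴.
Centroid: ȳ = ΣA·y / ΣA = 33 mm.
Transfer each piece to the horizontal centroidal axis using Ī + A·d² with d = y − 33:
  flange: d = -22 mm → contributes +2 537 773 mm⁴
  web: d = 44 mm → contributes +7 125 287 mm⁴
Total I = 9 663 060 mm⁴.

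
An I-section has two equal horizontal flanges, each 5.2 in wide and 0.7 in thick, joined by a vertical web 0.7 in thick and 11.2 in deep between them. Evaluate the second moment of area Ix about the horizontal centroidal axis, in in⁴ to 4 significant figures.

Split into non-overlapping primitives; take the origin at the lower-left of the bounding box.
Bottom flange: 5.2 × 0.7, A = 3.64 in², y = 0.35 in, Ī = 0.148633 in⁴.
Web: 0.7 × 11.2, A = 7.84 in², y = 6.3 in, Ī = 81.9541 in⁴.
Top flange: 5.2 × 0.7, A = 3.64 in², y = 12.25 in, Ī = 0.148633 in⁴.
By symmetry the centroid is at mid-height, ȳ = 6.3 in.
Transfer each piece to the horizontal centroidal axis using Ī + A·d² with d = y − 6.3:
  bottom flange: d = -5.95 in → contributes +129.014 in⁴
  web: d = 0 in → contributes +81.9541 in⁴
  top flange: d = 5.95 in → contributes +129.014 in⁴
Total I = 339.982 in⁴.

Ix ≈ 340.0 in⁴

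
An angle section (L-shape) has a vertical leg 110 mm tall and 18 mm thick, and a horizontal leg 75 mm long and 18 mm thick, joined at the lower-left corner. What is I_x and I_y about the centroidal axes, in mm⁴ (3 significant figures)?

Treat the section as a set of non-overlapping primitives; coordinates are from the bounding-box lower-left.
Vertical leg: 18 × 110, A = 1 980 mm², y = 55 mm, Ī = 1 996 500 mm⁴.
Horizontal leg (remainder): 57 × 18, A = 1 026 mm², y = 9 mm, Ī = 27 702 mm⁴.
Centroid: ȳ = ΣA·y / ΣA = 39.299 mm.
Transfer each piece to the centroidal x-axis using Ī + A·d² with d = y − 39.299:
  vertical leg: d = 15.701 mm → contributes +2 484 587 mm⁴
  horizontal leg (remainder): d = -30.299 mm → contributes +969 625 mm⁴
Total I = 3 454 213 mm⁴.
For the y-axis: x̄ = 21.799 mm.
Repeating about the centroidal y-axis gives I_y = 1 281 605 mm⁴.

I_x ≈ 3.45 × 10⁶ mm⁴, I_y ≈ 1.28 × 10⁶ mm⁴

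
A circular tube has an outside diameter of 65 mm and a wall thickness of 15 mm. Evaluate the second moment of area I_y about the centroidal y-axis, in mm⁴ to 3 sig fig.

Break the section into simple shapes (no overlaps), measuring from the bottom-left corner of the bounding box.
Outer circle: ⌀65, A = 3318.3 mm², x = 32.5 mm, Ī = 876 241 mm⁴.
Bore (subtracted): ⌀35, A = 962.11 mm², x = 32.5 mm, Ī = 73 662 mm⁴.
By symmetry the centroid is at mid-width, x̄ = 32.5 mm.
All pieces are centred on the centroidal y-axis, so I = ΣĪ (holes subtracted) = 802 579 mm⁴.

I_y ≈ 8.03 × 10⁵ mm⁴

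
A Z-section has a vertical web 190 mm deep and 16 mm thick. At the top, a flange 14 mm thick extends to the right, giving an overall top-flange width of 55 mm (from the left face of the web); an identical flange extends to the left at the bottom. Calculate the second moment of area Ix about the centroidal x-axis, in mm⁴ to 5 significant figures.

Ix ≈ 1.7620 × 10⁷ mm⁴

Break the section into simple shapes (no overlaps), measuring from the bottom-left corner of the bounding box.
Web: 16 × 190, A = 3 040 mm², y = 95 mm, Ī = 9 145 333 mm⁴.
Top flange (beyond web): 39 × 14, A = 546 mm², y = 183 mm, Ī = 8 918 mm⁴.
Bottom flange (beyond web): 39 × 14, A = 546 mm², y = 7 mm, Ī = 8 918 mm⁴.
Centroid: ȳ = ΣA·y / ΣA = 95 mm.
Transfer each piece to the centroidal x-axis using Ī + A·d² with d = y − 95:
  web: d = 0 mm → contributes +9 145 333 mm⁴
  top flange (beyond web): d = 88 mm → contributes +4 237 142 mm⁴
  bottom flange (beyond web): d = -88 mm → contributes +4 237 142 mm⁴
Total I = 17 619 617 mm⁴.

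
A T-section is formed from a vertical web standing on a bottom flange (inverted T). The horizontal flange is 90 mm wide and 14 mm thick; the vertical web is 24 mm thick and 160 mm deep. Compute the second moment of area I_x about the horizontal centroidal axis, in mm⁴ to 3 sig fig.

I_x ≈ 1.54 × 10⁷ mm⁴

Break the section into simple shapes (no overlaps), measuring from the bottom-left corner of the bounding box.
Flange: 90 × 14, A = 1 260 mm², y = 7 mm, Ī = 20 580 mm⁴.
Web: 24 × 160, A = 3 840 mm², y = 94 mm, Ī = 8 192 000 mm⁴.
Centroid: ȳ = ΣA·y / ΣA = 72.506 mm.
Transfer each piece to the horizontal centroidal axis using Ī + A·d² with d = y − 72.506:
  flange: d = -65.506 mm → contributes +5 427 266 mm⁴
  web: d = 21.494 mm → contributes +9 966 069 mm⁴
Total I = 15 393 335 mm⁴.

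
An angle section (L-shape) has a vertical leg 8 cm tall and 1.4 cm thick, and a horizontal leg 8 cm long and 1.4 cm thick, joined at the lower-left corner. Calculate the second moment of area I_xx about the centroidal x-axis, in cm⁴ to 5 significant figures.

I_xx ≈ 116.38 cm⁴

Decompose the section into non-overlapping parts with the origin at the bottom-left of its bounding rectangle.
Vertical leg: 1.4 × 8, A = 11.2 cm², y = 4 cm, Ī = 59.73333 cm⁴.
Horizontal leg (remainder): 6.6 × 1.4, A = 9.24 cm², y = 0.7 cm, Ī = 1.5092 cm⁴.
Centroid: ȳ = ΣA·y / ΣA = 2.508219 cm.
Transfer each piece to the centroidal x-axis using Ī + A·d² with d = y − 2.508219:
  vertical leg: d = 1.491781 cm → contributes +84.65793 cm⁴
  horizontal leg (remainder): d = -1.808219 cm → contributes +31.72083 cm⁴
Total I = 116.3788 cm⁴.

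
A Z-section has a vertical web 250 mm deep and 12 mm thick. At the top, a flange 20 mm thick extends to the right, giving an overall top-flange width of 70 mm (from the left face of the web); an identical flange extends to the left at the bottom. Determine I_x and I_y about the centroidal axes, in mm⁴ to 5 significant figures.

Break the section into simple shapes (no overlaps), measuring from the bottom-left corner of the bounding box.
Web: 12 × 250, A = 3 000 mm², y = 125 mm, Ī = 15 625 000 mm⁴.
Top flange (beyond web): 58 × 20, A = 1 160 mm², y = 240 mm, Ī = 38666.67 mm⁴.
Bottom flange (beyond web): 58 × 20, A = 1 160 mm², y = 10 mm, Ī = 38666.67 mm⁴.
Centroid: ȳ = ΣA·y / ΣA = 125 mm.
Transfer each piece to the centroidal x-axis using Ī + A·d² with d = y − 125:
  web: d = 0 mm → contributes +15 625 000 mm⁴
  top flange (beyond web): d = 115 mm → contributes +15 379 667 mm⁴
  bottom flange (beyond web): d = -115 mm → contributes +15 379 667 mm⁴
Total I = 46 384 333 mm⁴.
For the y-axis: x̄ = 64 mm.
Repeating about the centroidal y-axis gives I_y = 3 528 373 mm⁴.

I_x ≈ 4.6384 × 10⁷ mm⁴, I_y ≈ 3.5284 × 10⁶ mm⁴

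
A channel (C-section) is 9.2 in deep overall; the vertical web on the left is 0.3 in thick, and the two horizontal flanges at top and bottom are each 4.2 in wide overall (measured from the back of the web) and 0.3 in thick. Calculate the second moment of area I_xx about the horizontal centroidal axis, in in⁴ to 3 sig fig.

Treat the section as a set of non-overlapping primitives; coordinates are from the bounding-box lower-left.
Web: 0.3 × 9.2, A = 2.76 in², y = 4.6 in, Ī = 19.467 in⁴.
Top flange (beyond web): 3.9 × 0.3, A = 1.17 in², y = 9.05 in, Ī = 0.008775 in⁴.
Bottom flange (beyond web): 3.9 × 0.3, A = 1.17 in², y = 0.15 in, Ī = 0.008775 in⁴.
By symmetry the centroid is at mid-height, ȳ = 4.6 in.
Transfer each piece to the horizontal centroidal axis using Ī + A·d² with d = y − 4.6:
  web: d = 0 in → contributes +19.467 in⁴
  top flange (beyond web): d = 4.45 in → contributes +23.178 in⁴
  bottom flange (beyond web): d = -4.45 in → contributes +23.178 in⁴
Total I = 65.823 in⁴.

I_xx ≈ 65.8 in⁴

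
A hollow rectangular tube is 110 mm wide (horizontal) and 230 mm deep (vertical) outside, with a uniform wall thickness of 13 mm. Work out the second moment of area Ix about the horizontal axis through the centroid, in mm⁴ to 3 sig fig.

Decompose the section into non-overlapping parts with the origin at the bottom-left of its bounding rectangle.
Outer rectangle: 110 × 230, A = 25 300 mm², y = 115 mm, Ī = 111 530 833 mm⁴.
Inner void (subtracted): 84 × 204, A = 17 136 mm², y = 115 mm, Ī = 59 427 648 mm⁴.
By symmetry the centroid is at mid-height, ȳ = 115 mm.
All pieces are centred on the horizontal axis through the centroid, so I = ΣĪ (holes subtracted) = 52 103 185 mm⁴.

Ix ≈ 5.21 × 10⁷ mm⁴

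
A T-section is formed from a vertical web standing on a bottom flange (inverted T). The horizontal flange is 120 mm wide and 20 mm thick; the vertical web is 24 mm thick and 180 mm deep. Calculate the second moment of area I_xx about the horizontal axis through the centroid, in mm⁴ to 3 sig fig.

Treat the section as a set of non-overlapping primitives; coordinates are from the bounding-box lower-left.
Flange: 120 × 20, A = 2 400 mm², y = 10 mm, Ī = 80 000 mm⁴.
Web: 24 × 180, A = 4 320 mm², y = 110 mm, Ī = 11 664 000 mm⁴.
Centroid: ȳ = ΣA·y / ΣA = 74.286 mm.
Transfer each piece to the horizontal axis through the centroid using Ī + A·d² with d = y − 74.286:
  flange: d = -64.286 mm → contributes +9 998 367 mm⁴
  web: d = 35.714 mm → contributes +17 174 204 mm⁴
Total I = 27 172 571 mm⁴.

I_xx ≈ 2.72 × 10⁷ mm⁴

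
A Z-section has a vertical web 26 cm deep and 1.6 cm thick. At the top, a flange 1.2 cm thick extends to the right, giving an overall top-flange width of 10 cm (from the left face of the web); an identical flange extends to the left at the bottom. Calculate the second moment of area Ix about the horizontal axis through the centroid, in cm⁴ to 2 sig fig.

Decompose the section into non-overlapping parts with the origin at the bottom-left of its bounding rectangle.
Web: 1.6 × 26, A = 41.6 cm², y = 13 cm, Ī = 2 343 cm⁴.
Top flange (beyond web): 8.4 × 1.2, A = 10.08 cm², y = 25.4 cm, Ī = 1.21 cm⁴.
Bottom flange (beyond web): 8.4 × 1.2, A = 10.08 cm², y = 0.6 cm, Ī = 1.21 cm⁴.
Centroid: ȳ = ΣA·y / ΣA = 13 cm.
Transfer each piece to the horizontal axis through the centroid using Ī + A·d² with d = y − 13:
  web: d = 0 cm → contributes +2 343 cm⁴
  top flange (beyond web): d = 12.4 cm → contributes +1 551 cm⁴
  bottom flange (beyond web): d = -12.4 cm → contributes +1 551 cm⁴
Total I = 5 446 cm⁴.

Ix ≈ 5400 cm⁴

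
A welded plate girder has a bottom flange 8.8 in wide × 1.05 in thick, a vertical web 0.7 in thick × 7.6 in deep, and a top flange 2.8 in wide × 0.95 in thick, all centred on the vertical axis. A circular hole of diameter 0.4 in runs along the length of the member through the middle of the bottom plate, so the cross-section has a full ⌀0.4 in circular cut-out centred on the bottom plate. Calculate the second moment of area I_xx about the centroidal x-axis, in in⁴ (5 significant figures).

Split into non-overlapping primitives; take the origin at the lower-left of the bounding box.
Bottom plate: 8.8 × 1.05, A = 9.24 in², y = 0.525 in, Ī = 0.848925 in⁴.
Web plate: 0.7 × 7.6, A = 5.32 in², y = 4.85 in, Ī = 25.60693 in⁴.
Top plate: 2.8 × 0.95, A = 2.66 in², y = 9.125 in, Ī = 0.2000542 in⁴.
Hole (subtracted): ⌀0.4, A = 0.1256637 in², y = 0.525 in, Ī = 0.001256637 in⁴.
Centroid: ȳ = ΣA·y / ΣA = 3.209222 in.
Transfer each piece to the centroidal x-axis using Ī + A·d² with d = y − 3.209222:
  bottom plate: d = -2.684222 in → contributes +67.42358 in⁴
  web plate: d = 1.640778 in → contributes +39.92918 in⁴
  top plate: d = 5.915778 in → contributes +93.29054 in⁴
  hole: d = -2.684222 in → contributes −0.9066699 in⁴
Total I = 199.7366 in⁴.

I_xx ≈ 199.74 in⁴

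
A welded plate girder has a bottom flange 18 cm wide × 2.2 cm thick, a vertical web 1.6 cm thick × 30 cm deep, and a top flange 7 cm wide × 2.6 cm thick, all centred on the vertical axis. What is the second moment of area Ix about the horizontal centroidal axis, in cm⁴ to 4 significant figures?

Ix ≈ 1.763 × 10⁴ cm⁴

Treat the section as a set of non-overlapping primitives; coordinates are from the bounding-box lower-left.
Bottom plate: 18 × 2.2, A = 39.6 cm², y = 1.1 cm, Ī = 15.972 cm⁴.
Web plate: 1.6 × 30, A = 48 cm², y = 17.2 cm, Ī = 3 600 cm⁴.
Top plate: 7 × 2.6, A = 18.2 cm², y = 33.5 cm, Ī = 10.2527 cm⁴.
Centroid: ȳ = ΣA·y / ΣA = 13.9779 cm.
Transfer each piece to the horizontal centroidal axis using Ī + A·d² with d = y − 13.9779:
  bottom plate: d = -12.8779 cm → contributes +6583.23 cm⁴
  web plate: d = 3.22212 cm → contributes +4098.34 cm⁴
  top plate: d = 19.5221 cm → contributes +6946.51 cm⁴
Total I = 17628.1 cm⁴.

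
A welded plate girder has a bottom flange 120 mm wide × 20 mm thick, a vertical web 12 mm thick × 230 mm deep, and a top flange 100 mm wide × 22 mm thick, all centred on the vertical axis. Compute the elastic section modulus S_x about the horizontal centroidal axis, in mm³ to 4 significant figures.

Treat the section as a set of non-overlapping primitives; coordinates are from the bounding-box lower-left.
Bottom plate: 120 × 20, A = 2 400 mm², y = 10 mm, Ī = 80 000 mm⁴.
Web plate: 12 × 230, A = 2 760 mm², y = 135 mm, Ī = 12 167 000 mm⁴.
Top plate: 100 × 22, A = 2 200 mm², y = 261 mm, Ī = 88733.3 mm⁴.
Centroid: ȳ = ΣA·y / ΣA = 131.902 mm.
Transfer each piece to the horizontal centroidal axis using Ī + A·d² with d = y − 131.902:
  bottom plate: d = -121.902 mm → contributes +35 744 336 mm⁴
  web plate: d = 3.09783 mm → contributes +12 193 486 mm⁴
  top plate: d = 129.098 mm → contributes +36 754 480 mm⁴
Total I = 84 692 303 mm⁴.
Extreme fibre distance c = 140.098 mm; S = I/c = 604 523 mm³.

S_x ≈ 6.045 × 10⁵ mm³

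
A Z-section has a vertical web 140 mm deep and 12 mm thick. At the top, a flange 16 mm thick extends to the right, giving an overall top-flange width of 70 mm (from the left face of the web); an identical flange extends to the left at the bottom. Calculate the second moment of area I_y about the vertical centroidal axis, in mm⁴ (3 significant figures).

Split into non-overlapping primitives; take the origin at the lower-left of the bounding box.
Web: 12 × 140, A = 1 680 mm², x = 64 mm, Ī = 20 160 mm⁴.
Top flange (beyond web): 58 × 16, A = 928 mm², x = 99 mm, Ī = 260 149 mm⁴.
Bottom flange (beyond web): 58 × 16, A = 928 mm², x = 29 mm, Ī = 260 149 mm⁴.
Centroid: x̄ = ΣA·x / ΣA = 64 mm.
Transfer each piece to the vertical centroidal axis using Ī + A·d² with d = x − 64:
  web: d = 0 mm → contributes +20 160 mm⁴
  top flange (beyond web): d = 35 mm → contributes +1 396 949 mm⁴
  bottom flange (beyond web): d = -35 mm → contributes +1 396 949 mm⁴
Total I = 2 814 059 mm⁴.

I_y ≈ 2.81 × 10⁶ mm⁴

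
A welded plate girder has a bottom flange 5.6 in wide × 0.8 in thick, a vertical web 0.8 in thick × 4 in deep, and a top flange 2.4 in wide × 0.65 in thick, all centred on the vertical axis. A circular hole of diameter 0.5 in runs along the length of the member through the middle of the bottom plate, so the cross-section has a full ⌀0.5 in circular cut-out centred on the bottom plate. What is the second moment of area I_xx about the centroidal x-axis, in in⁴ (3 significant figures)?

Treat the section as a set of non-overlapping primitives; coordinates are from the bounding-box lower-left.
Bottom plate: 5.6 × 0.8, A = 4.48 in², y = 0.4 in, Ī = 0.23893 in⁴.
Web plate: 0.8 × 4, A = 3.2 in², y = 2.8 in, Ī = 4.2667 in⁴.
Top plate: 2.4 × 0.65, A = 1.56 in², y = 5.125 in, Ī = 0.054925 in⁴.
Hole (subtracted): ⌀0.5, A = 0.19635 in², y = 0.4 in, Ī = 0.003068 in⁴.
Centroid: ȳ = ΣA·y / ΣA = 2.0643 in.
Transfer each piece to the centroidal x-axis using Ī + A·d² with d = y − 2.0643:
  bottom plate: d = -1.6643 in → contributes +12.647 in⁴
  web plate: d = 0.73574 in → contributes +5.9989 in⁴
  top plate: d = 3.0607 in → contributes +14.669 in⁴
  hole: d = -1.6643 in → contributes −0.54691 in⁴
Total I = 32.769 in⁴.

I_xx ≈ 32.8 in⁴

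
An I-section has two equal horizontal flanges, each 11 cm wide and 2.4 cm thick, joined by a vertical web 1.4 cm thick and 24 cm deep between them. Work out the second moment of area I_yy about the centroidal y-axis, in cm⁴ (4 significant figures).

I_yy ≈ 537.9 cm⁴

Decompose the section into non-overlapping parts with the origin at the bottom-left of its bounding rectangle.
Bottom flange: 11 × 2.4, A = 26.4 cm², x = 5.5 cm, Ī = 266.2 cm⁴.
Web: 1.4 × 24, A = 33.6 cm², x = 5.5 cm, Ī = 5.488 cm⁴.
Top flange: 11 × 2.4, A = 26.4 cm², x = 5.5 cm, Ī = 266.2 cm⁴.
By symmetry the centroid is at mid-width, x̄ = 5.5 cm.
All pieces are centred on the centroidal y-axis, so I = ΣĪ = 537.888 cm⁴.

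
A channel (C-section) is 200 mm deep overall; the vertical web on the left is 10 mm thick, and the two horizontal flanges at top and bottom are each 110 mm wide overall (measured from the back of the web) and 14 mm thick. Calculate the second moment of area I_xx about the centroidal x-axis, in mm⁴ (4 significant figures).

I_xx ≈ 3.093 × 10⁷ mm⁴

Split into non-overlapping primitives; take the origin at the lower-left of the bounding box.
Web: 10 × 200, A = 2 000 mm², y = 100 mm, Ī = 6 666 667 mm⁴.
Top flange (beyond web): 100 × 14, A = 1 400 mm², y = 193 mm, Ī = 22866.7 mm⁴.
Bottom flange (beyond web): 100 × 14, A = 1 400 mm², y = 7 mm, Ī = 22866.7 mm⁴.
By symmetry the centroid is at mid-height, ȳ = 100 mm.
Transfer each piece to the centroidal x-axis using Ī + A·d² with d = y − 100:
  web: d = 0 mm → contributes +6 666 667 mm⁴
  top flange (beyond web): d = 93 mm → contributes +12 131 467 mm⁴
  bottom flange (beyond web): d = -93 mm → contributes +12 131 467 mm⁴
Total I = 30 929 600 mm⁴.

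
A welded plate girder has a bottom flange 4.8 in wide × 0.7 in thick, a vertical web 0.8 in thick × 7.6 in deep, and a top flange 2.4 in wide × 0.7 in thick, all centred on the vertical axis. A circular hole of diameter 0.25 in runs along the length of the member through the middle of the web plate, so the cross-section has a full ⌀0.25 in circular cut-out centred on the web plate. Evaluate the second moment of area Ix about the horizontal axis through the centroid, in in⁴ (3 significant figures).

Ix ≈ 112 in⁴

Decompose the section into non-overlapping parts with the origin at the bottom-left of its bounding rectangle.
Bottom plate: 4.8 × 0.7, A = 3.36 in², y = 0.35 in, Ī = 0.1372 in⁴.
Web plate: 0.8 × 7.6, A = 6.08 in², y = 4.5 in, Ī = 29.265 in⁴.
Top plate: 2.4 × 0.7, A = 1.68 in², y = 8.65 in, Ī = 0.0686 in⁴.
Hole (subtracted): ⌀0.25, A = 0.049087 in², y = 4.5 in, Ī = 0.00019175 in⁴.
Centroid: ȳ = ΣA·y / ΣA = 3.8702 in.
Transfer each piece to the horizontal axis through the centroid using Ī + A·d² with d = y − 3.8702:
  bottom plate: d = -3.5202 in → contributes +41.775 in⁴
  web plate: d = 0.62976 in → contributes +31.676 in⁴
  top plate: d = 4.7798 in → contributes +38.45 in⁴
  hole: d = 0.62976 in → contributes −0.01966 in⁴
Total I = 111.88 in⁴.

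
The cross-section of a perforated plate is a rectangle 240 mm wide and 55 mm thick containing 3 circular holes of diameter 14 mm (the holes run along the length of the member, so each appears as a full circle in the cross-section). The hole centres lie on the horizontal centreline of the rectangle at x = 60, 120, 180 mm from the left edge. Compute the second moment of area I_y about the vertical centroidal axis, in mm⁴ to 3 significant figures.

I_y ≈ 6.22 × 10⁷ mm⁴

Split into non-overlapping primitives; take the origin at the lower-left of the bounding box.
Plate: 240 × 55, A = 13 200 mm², x = 120 mm, Ī = 63 360 000 mm⁴.
Hole 1 (subtracted): ⌀14, A = 153.94 mm², x = 60 mm, Ī = 1885.7 mm⁴.
Hole 2 (subtracted): ⌀14, A = 153.94 mm², x = 120 mm, Ī = 1885.7 mm⁴.
Hole 3 (subtracted): ⌀14, A = 153.94 mm², x = 180 mm, Ī = 1885.7 mm⁴.
By symmetry the centroid is at mid-width, x̄ = 120 mm.
Transfer each piece to the vertical centroidal axis using Ī + A·d² with d = x − 120:
  plate: d = 0 mm → contributes +63 360 000 mm⁴
  hole 1: d = -60 mm → contributes −556 063 mm⁴
  hole 2: d = 0 mm → contributes −1885.7 mm⁴
  hole 3: d = 60 mm → contributes −556 063 mm⁴
Total I = 62 245 989 mm⁴.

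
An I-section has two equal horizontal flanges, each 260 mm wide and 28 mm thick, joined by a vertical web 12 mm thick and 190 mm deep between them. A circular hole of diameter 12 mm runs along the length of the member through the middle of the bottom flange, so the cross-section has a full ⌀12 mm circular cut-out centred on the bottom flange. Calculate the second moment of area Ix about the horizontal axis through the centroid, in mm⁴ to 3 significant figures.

Treat the section as a set of non-overlapping primitives; coordinates are from the bounding-box lower-left.
Bottom flange: 260 × 28, A = 7 280 mm², y = 14 mm, Ī = 475 627 mm⁴.
Web: 12 × 190, A = 2 280 mm², y = 123 mm, Ī = 6 859 000 mm⁴.
Top flange: 260 × 28, A = 7 280 mm², y = 232 mm, Ī = 475 627 mm⁴.
Hole (subtracted): ⌀12, A = 113.1 mm², y = 14 mm, Ī = 1017.9 mm⁴.
Centroid: ȳ = ΣA·y / ΣA = 123.74 mm.
Transfer each piece to the horizontal axis through the centroid using Ī + A·d² with d = y − 123.74:
  bottom flange: d = -109.74 mm → contributes +88 142 898 mm⁴
  web: d = -0.73699 mm → contributes +6 860 238 mm⁴
  top flange: d = 108.26 mm → contributes +85 803 624 mm⁴
  hole: d = -109.74 mm → contributes −1 362 959 mm⁴
Total I = 179 443 801 mm⁴.

Ix ≈ 1.79 × 10⁸ mm⁴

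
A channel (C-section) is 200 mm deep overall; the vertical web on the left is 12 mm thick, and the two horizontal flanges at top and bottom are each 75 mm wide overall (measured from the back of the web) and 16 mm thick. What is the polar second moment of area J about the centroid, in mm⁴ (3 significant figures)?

J ≈ 2.73 × 10⁷ mm⁴

Decompose the section into non-overlapping parts with the origin at the bottom-left of its bounding rectangle.
Web: 12 × 200, A = 2 400 mm², y = 100 mm, Ī = 8 000 000 mm⁴.
Top flange (beyond web): 63 × 16, A = 1 008 mm², y = 192 mm, Ī = 21 504 mm⁴.
Bottom flange (beyond web): 63 × 16, A = 1 008 mm², y = 8 mm, Ī = 21 504 mm⁴.
By symmetry the centroid is at mid-height, ȳ = 100 mm.
Transfer each piece to the centroidal x-axis using Ī + A·d² with d = y − 100:
  web: d = 0 mm → contributes +8 000 000 mm⁴
  top flange (beyond web): d = 92 mm → contributes +8 553 216 mm⁴
  bottom flange (beyond web): d = -92 mm → contributes +8 553 216 mm⁴
Total I = 25 106 432 mm⁴.
For the y-axis: x̄ = 23.12 mm.
Repeating about the centroidal y-axis gives I_y = 2 236 353 mm⁴.
Polar second moment: J = I_x + I_y = 27 342 785 mm⁴.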